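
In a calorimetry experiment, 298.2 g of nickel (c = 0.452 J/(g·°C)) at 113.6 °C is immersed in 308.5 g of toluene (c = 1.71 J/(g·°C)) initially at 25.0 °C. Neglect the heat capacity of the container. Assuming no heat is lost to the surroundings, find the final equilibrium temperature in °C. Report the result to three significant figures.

T_f = 43.0 °C

Heat lost by nickel = heat gained by toluene.
(298.2)(0.452)(113.6 − T) = (308.5)(1.71)(T − 25.0)
134.7864 (113.6 − T) = 527.535 (T − 25.0)
15312 − 134.7864 T = 527.535 T − 13188
28500 = 662.3214 T
T = 43.03 °C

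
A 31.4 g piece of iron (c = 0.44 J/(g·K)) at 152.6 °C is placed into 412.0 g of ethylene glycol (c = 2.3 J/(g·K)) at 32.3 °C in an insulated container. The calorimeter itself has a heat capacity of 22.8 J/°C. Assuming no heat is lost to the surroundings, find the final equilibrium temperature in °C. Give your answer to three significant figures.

T_f = 34.0 °C

Heat lost by iron = heat gained by ethylene glycol + calorimeter.
(31.4)(0.44)(152.6 − T) = [(412.0)(2.3) + 22.8](T − 32.3)
13.816 (152.6 − T) = 970.4 (T − 32.3)
2108.3 − 13.816 T = 970.4 T − 31344
33452.3 = 984.216 T
T = 33.99 °C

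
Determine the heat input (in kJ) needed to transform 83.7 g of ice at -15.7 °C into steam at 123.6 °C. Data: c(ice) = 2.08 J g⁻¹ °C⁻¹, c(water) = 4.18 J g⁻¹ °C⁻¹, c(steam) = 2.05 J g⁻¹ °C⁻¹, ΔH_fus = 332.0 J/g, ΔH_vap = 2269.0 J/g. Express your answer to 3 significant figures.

q = 259 kJ

q1 (heat ice -15.7→0.0 °C): 83.7 × 2.08 × 15.7 = 2733 J
q2 (melt at 0 °C): 83.7 × 332.0 = 27788 J
q3 (heat water 0.0→100.0 °C): 83.7 × 4.18 × 100.0 = 34987 J
q4 (vaporize at 100 °C): 83.7 × 2269.0 = 189915 J
q5 (heat steam 100.0→123.6 °C): 83.7 × 2.05 × 23.6 = 4049 J
Total: 2733 + 27788 + 34987 + 189915 + 4049 = 259472 J = 259 kJ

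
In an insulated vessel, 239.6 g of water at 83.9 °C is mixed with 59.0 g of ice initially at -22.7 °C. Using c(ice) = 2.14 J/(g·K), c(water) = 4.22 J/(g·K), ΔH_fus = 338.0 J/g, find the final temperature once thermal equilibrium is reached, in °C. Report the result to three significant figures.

T_f = 49.2 °C

Heat to bring ice to 0 °C and melt it: q₁ = 59.0×2.14×22.7 + 59.0×338.0 = 22808 J
Heat the water can supply cooling to 0 °C: 239.6×4.22×83.9 = 84832.3 J > q₁, so all ice melts.
Energy balance: 239.6×4.22×(83.9 − T) = 22808 + 59.0×4.22×(T − 0)
1011.112(83.9 − T) = 22808 + 248.98 T
84832.3 − 22808 = 1260.092 T
T = 62024.3 / 1260.092 = 49.22 °C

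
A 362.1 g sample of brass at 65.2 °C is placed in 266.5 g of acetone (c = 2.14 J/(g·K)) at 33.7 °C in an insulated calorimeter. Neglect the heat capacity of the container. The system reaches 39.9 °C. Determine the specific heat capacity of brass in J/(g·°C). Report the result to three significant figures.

c = 0.386 J/(g·°C)

q_gained = (266.5 × 2.14) × (39.9 − 33.7) = 3536 J
q_lost = 362.1 × c × (65.2 − 39.9) = 9161.13 c
Set equal: c = 3536 / 9161.13 = 0.386 J/(g·°C)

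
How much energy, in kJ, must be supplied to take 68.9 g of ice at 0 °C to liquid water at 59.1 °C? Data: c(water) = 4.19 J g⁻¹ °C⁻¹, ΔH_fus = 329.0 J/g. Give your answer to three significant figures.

q = 39.7 kJ

q1 (melt at 0 °C): 68.9 × 329.0 = 22668 J
q2 (heat water 0.0→59.1 °C): 68.9 × 4.19 × 59.1 = 17062 J
Total: 22668 + 17062 = 39730 J = 39.7 kJ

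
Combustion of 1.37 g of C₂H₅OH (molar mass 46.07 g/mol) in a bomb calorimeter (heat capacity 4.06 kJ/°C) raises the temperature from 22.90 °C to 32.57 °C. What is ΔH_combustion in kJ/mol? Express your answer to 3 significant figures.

ΔT = 32.57 − 22.90 = 9.67 °C
q_cal = C_cal × ΔT = 4.06 × 9.67 = 39.2602 kJ
n = 1.37 / 46.07 = 0.02974 mol
q_rxn = −q_cal = -39.2602 kJ
ΔH = -39.2602 / 0.02974 = -1320 kJ/mol

ΔH = -1320 kJ/mol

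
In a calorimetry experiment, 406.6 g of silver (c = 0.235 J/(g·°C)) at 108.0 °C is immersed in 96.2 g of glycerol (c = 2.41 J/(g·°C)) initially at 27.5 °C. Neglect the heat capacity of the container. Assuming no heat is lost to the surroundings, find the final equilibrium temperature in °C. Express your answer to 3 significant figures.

Heat lost by silver = heat gained by glycerol.
(406.6)(0.235)(108.0 − T) = (96.2)(2.41)(T − 27.5)
95.551 (108.0 − T) = 231.842 (T − 27.5)
10320 − 95.551 T = 231.842 T − 6375.7
16695.7 = 327.393 T
T = 51.00 °C

T_f = 51.0 °C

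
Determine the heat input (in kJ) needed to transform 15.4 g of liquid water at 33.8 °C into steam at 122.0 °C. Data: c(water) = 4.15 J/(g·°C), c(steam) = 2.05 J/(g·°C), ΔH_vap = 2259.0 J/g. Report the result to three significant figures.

q = 39.7 kJ

q1 (heat water 33.8→100.0 °C): 15.4 × 4.15 × 66.2 = 4231 J
q2 (vaporize at 100 °C): 15.4 × 2259.0 = 34789 J
q3 (heat steam 100.0→122.0 °C): 15.4 × 2.05 × 22.0 = 695 J
Total: 4231 + 34789 + 695 = 39715 J = 39.7 kJ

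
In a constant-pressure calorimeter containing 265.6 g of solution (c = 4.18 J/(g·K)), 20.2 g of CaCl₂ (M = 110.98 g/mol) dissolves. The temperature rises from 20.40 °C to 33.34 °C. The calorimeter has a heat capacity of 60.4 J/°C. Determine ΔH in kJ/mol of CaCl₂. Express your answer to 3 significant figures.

ΔH = -83.2 kJ/mol

|ΔT| = |33.34 − 20.40| = 12.94 °C
|q_surr| = (265.6 × 4.18 + 60.4) × 12.94 = 1170.608 × 12.94 = 15150 J
n(CaCl₂) = 20.2 / 110.98 = 0.1820 mol
Temperature rose, so q_rxn = −|q_surr| = -15.15 kJ
ΔH = q_rxn / n = -83.24 kJ/mol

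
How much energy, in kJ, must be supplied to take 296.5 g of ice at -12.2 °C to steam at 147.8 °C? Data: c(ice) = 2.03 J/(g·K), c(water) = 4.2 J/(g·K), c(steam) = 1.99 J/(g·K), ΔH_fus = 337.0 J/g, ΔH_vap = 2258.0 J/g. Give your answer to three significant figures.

q = 929 kJ

q1 (heat ice -12.2→0.0 °C): 296.5 × 2.03 × 12.2 = 7343 J
q2 (melt at 0 °C): 296.5 × 337.0 = 99921 J
q3 (heat water 0.0→100.0 °C): 296.5 × 4.2 × 100.0 = 124530 J
q4 (vaporize at 100 °C): 296.5 × 2258.0 = 669497 J
q5 (heat steam 100.0→147.8 °C): 296.5 × 1.99 × 47.8 = 28204 J
Total: 7343 + 99921 + 124530 + 669497 + 28204 = 929495 J = 929 kJ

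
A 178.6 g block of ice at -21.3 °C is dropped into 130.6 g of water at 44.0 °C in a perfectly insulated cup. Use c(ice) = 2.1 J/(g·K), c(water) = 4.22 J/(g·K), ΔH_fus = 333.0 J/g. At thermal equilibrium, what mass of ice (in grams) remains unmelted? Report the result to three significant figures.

Heat to warm all ice to 0 °C: 178.6×2.1×21.3 = 7988.8 J
Heat released by water cooling to 0 °C: 130.6×4.22×44.0 = 24250 J
24250 J < 7988.8 + 178.6×333.0 = 67462.6 J, so not all ice melts; final T = 0 °C.
Heat left for melting: 24250 − 7988.8 = 16261.2 J
Mass melted = 16261.2 / 333.0 = 48.83 g
Ice remaining = 178.6 − 48.83 = 129.77 g

m_ice remaining = 130 g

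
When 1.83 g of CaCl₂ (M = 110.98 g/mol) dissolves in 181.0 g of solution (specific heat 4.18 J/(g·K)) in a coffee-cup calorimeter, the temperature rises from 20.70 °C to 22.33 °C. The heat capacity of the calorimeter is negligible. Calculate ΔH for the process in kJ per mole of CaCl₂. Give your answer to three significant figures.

ΔH = -74.8 kJ/mol

|ΔT| = |22.33 − 20.70| = 1.63 °C
|q_surr| = (181.0 × 4.18) × 1.63 = 756.58 × 1.63 = 1233 J
n(CaCl₂) = 1.83 / 110.98 = 0.01649 mol
Temperature rose, so q_rxn = −|q_surr| = -1.233 kJ
ΔH = q_rxn / n = -74.77 kJ/mol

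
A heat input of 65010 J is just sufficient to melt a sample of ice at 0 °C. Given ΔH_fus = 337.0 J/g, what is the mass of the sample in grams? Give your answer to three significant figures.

m = 193 g

m = q / ΔH_fus = 65010 J / 337.0 J/g = 193 g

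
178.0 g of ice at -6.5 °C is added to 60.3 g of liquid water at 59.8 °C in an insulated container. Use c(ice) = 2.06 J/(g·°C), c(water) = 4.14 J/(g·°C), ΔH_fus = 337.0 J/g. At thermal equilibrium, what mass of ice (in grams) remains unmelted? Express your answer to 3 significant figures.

m_ice remaining = 141 g

Heat to warm all ice to 0 °C: 178.0×2.06×6.5 = 2383.4 J
Heat released by water cooling to 0 °C: 60.3×4.14×59.8 = 14929 J
14929 J < 2383.4 + 178.0×337.0 = 62369.4 J, so not all ice melts; final T = 0 °C.
Heat left for melting: 14929 − 2383.4 = 12545.6 J
Mass melted = 12545.6 / 337.0 = 37.23 g
Ice remaining = 178.0 − 37.23 = 140.77 g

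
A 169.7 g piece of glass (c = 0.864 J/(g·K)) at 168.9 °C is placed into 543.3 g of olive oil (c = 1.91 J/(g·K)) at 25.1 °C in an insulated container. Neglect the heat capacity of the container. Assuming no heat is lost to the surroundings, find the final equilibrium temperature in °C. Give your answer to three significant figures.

T_f = 42.9 °C

Heat lost by glass = heat gained by olive oil.
(169.7)(0.864)(168.9 − T) = (543.3)(1.91)(T − 25.1)
146.6208 (168.9 − T) = 1037.703 (T − 25.1)
24764 − 146.6208 T = 1037.703 T − 26046
50810 = 1184.3238 T
T = 42.90 °C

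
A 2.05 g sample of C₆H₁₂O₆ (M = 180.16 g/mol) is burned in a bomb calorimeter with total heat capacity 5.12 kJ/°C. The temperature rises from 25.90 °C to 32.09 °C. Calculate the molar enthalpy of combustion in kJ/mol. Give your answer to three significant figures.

ΔH = -2790 kJ/mol

ΔT = 32.09 − 25.90 = 6.19 °C
q_cal = C_cal × ΔT = 5.12 × 6.19 = 31.6928 kJ
n = 2.05 / 180.16 = 0.011379 mol
q_rxn = −q_cal = -31.6928 kJ
ΔH = -31.6928 / 0.011379 = -2785 kJ/mol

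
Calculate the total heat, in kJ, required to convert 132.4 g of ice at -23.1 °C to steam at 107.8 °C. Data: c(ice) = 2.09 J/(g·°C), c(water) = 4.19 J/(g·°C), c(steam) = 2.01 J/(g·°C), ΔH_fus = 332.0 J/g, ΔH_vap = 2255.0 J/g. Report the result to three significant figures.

q = 406 kJ

q1 (heat ice -23.1→0.0 °C): 132.4 × 2.09 × 23.1 = 6392 J
q2 (melt at 0 °C): 132.4 × 332.0 = 43957 J
q3 (heat water 0.0→100.0 °C): 132.4 × 4.19 × 100.0 = 55476 J
q4 (vaporize at 100 °C): 132.4 × 2255.0 = 298562 J
q5 (heat steam 100.0→107.8 °C): 132.4 × 2.01 × 7.8 = 2076 J
Total: 6392 + 43957 + 55476 + 298562 + 2076 = 406463 J = 406 kJ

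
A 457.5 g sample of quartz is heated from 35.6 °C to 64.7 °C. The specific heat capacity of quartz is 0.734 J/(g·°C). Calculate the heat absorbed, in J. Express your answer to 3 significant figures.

q = 9770 J

q = m c ΔT = 457.5 × 0.734 × (64.7 − 35.6)
q = 457.5 × 0.734 × 29.1 = 9772 J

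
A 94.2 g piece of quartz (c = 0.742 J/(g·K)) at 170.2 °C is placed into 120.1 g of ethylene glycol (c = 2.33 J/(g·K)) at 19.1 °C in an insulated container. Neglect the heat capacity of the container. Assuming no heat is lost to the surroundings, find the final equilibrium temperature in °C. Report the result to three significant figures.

Heat lost by quartz = heat gained by ethylene glycol.
(94.2)(0.742)(170.2 − T) = (120.1)(2.33)(T − 19.1)
69.8964 (170.2 − T) = 279.833 (T − 19.1)
11896 − 69.8964 T = 279.833 T − 5344.8
17240.8 = 349.7294 T
T = 49.30 °C

T_f = 49.3 °C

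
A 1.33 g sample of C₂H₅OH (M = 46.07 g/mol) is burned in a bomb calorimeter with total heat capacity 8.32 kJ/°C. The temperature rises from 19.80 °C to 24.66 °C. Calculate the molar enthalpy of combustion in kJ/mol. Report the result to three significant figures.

ΔT = 24.66 − 19.80 = 4.86 °C
q_cal = C_cal × ΔT = 8.32 × 4.86 = 40.4352 kJ
n = 1.33 / 46.07 = 0.02887 mol
q_rxn = −q_cal = -40.4352 kJ
ΔH = -40.4352 / 0.02887 = -1401 kJ/mol

ΔH = -1400 kJ/mol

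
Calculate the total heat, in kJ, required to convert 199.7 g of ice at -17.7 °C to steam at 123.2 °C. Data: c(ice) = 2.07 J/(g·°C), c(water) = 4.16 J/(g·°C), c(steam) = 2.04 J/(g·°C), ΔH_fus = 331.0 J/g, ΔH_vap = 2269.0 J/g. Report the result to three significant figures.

q = 619 kJ

q1 (heat ice -17.7→0.0 °C): 199.7 × 2.07 × 17.7 = 7317 J
q2 (melt at 0 °C): 199.7 × 331.0 = 66101 J
q3 (heat water 0.0→100.0 °C): 199.7 × 4.16 × 100.0 = 83075 J
q4 (vaporize at 100 °C): 199.7 × 2269.0 = 453119 J
q5 (heat steam 100.0→123.2 °C): 199.7 × 2.04 × 23.2 = 9451 J
Total: 7317 + 66101 + 83075 + 453119 + 9451 = 619063 J = 619 kJ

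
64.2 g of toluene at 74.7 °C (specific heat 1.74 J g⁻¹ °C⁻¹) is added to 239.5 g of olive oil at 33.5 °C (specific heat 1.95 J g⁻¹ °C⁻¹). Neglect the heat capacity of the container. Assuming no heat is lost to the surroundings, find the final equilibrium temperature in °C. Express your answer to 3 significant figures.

Heat lost by toluene = heat gained by olive oil.
(64.2)(1.74)(74.7 − T) = (239.5)(1.95)(T − 33.5)
111.708 (74.7 − T) = 467.025 (T − 33.5)
8344.6 − 111.708 T = 467.025 T − 15645
23989.6 = 578.733 T
T = 41.45 °C

T_f = 41.5 °C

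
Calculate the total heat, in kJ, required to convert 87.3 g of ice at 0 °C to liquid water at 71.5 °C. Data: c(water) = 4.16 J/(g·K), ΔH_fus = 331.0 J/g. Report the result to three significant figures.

q = 54.9 kJ

q1 (melt at 0 °C): 87.3 × 331.0 = 28896 J
q2 (heat water 0.0→71.5 °C): 87.3 × 4.16 × 71.5 = 25967 J
Total: 28896 + 25967 = 54863 J = 54.9 kJ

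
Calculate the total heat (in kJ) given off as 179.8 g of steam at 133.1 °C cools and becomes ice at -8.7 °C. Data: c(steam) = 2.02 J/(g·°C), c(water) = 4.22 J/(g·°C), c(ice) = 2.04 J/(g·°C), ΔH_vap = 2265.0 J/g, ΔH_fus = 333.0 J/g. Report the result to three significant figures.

q = 558 kJ

q1 (cool steam 133.1→100 °C): 179.8 × 2.02 × 33.1 = 12022 J
q2 (condense at 100 °C): 179.8 × 2265.0 = 407247 J
q3 (cool water 100→0 °C): 179.8 × 4.22 × 100.0 = 75876 J
q4 (freeze at 0 °C): 179.8 × 333.0 = 59873 J
q5 (cool ice 0→-8.7 °C): 179.8 × 2.04 × 8.7 = 3191 J
Total: 12022 + 407247 + 75876 + 59873 + 3191 = 558209 J = 558 kJ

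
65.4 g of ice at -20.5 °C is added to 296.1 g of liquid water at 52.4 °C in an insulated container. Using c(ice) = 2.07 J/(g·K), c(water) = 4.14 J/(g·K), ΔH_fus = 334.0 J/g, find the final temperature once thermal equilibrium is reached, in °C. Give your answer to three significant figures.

Heat to bring ice to 0 °C and melt it: q₁ = 65.4×2.07×20.5 + 65.4×334.0 = 24619 J
Heat the water can supply cooling to 0 °C: 296.1×4.14×52.4 = 64234.7 J > q₁, so all ice melts.
Energy balance: 296.1×4.14×(52.4 − T) = 24619 + 65.4×4.14×(T − 0)
1225.854(52.4 − T) = 24619 + 270.756 T
64234.7 − 24619 = 1496.610 T
T = 39615.7 / 1496.610 = 26.47 °C

T_f = 26.5 °C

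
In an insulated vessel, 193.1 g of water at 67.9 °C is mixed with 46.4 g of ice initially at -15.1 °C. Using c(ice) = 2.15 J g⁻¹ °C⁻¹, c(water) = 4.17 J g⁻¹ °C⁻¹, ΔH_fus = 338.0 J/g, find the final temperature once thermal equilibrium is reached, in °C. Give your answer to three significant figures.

T_f = 37.5 °C

Heat to bring ice to 0 °C and melt it: q₁ = 46.4×2.15×15.1 + 46.4×338.0 = 17190 J
Heat the water can supply cooling to 0 °C: 193.1×4.17×67.9 = 54674.9 J > q₁, so all ice melts.
Energy balance: 193.1×4.17×(67.9 − T) = 17190 + 46.4×4.17×(T − 0)
805.227(67.9 − T) = 17190 + 193.488 T
54674.9 − 17190 = 998.715 T
T = 37484.9 / 998.715 = 37.53 °C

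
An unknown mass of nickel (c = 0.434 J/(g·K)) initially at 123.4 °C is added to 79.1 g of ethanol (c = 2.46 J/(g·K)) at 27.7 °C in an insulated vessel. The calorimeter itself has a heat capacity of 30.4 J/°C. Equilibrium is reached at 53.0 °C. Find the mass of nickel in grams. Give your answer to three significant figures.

m = 186 g

q_gained = (79.1 × 2.46 + 30.4) × (53.0 − 27.7) = 5692 J
q_lost = m × 0.434 × (123.4 − 53.0) = 30.5536 m
m = 5692 / 30.5536 = 186 g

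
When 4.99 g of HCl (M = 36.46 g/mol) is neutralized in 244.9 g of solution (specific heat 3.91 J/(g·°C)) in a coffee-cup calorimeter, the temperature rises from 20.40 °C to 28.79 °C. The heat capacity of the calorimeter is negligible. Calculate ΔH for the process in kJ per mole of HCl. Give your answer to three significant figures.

ΔH = -58.7 kJ/mol

|ΔT| = |28.79 − 20.40| = 8.39 °C
|q_surr| = (244.9 × 3.91) × 8.39 = 957.559 × 8.39 = 8034 J
n(HCl) = 4.99 / 36.46 = 0.1369 mol
Temperature rose, so q_rxn = −|q_surr| = -8.034 kJ
ΔH = q_rxn / n = -58.69 kJ/mol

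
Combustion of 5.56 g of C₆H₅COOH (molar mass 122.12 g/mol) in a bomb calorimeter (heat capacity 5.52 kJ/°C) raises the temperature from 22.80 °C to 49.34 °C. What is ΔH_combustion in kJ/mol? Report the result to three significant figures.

ΔT = 49.34 − 22.80 = 26.54 °C
q_cal = C_cal × ΔT = 5.52 × 26.54 = 146.5008 kJ
n = 5.56 / 122.12 = 0.04553 mol
q_rxn = −q_cal = -146.5008 kJ
ΔH = -146.5008 / 0.04553 = -3218 kJ/mol

ΔH = -3220 kJ/mol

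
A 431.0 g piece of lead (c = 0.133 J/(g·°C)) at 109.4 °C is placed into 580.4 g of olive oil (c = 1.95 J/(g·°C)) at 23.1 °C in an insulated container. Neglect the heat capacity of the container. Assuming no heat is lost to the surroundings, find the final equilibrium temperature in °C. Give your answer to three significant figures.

Heat lost by lead = heat gained by olive oil.
(431.0)(0.133)(109.4 − T) = (580.4)(1.95)(T − 23.1)
57.323 (109.4 − T) = 1131.78 (T − 23.1)
6271.1 − 57.323 T = 1131.78 T − 26144
32415.1 = 1189.103 T
T = 27.26 °C

T_f = 27.3 °C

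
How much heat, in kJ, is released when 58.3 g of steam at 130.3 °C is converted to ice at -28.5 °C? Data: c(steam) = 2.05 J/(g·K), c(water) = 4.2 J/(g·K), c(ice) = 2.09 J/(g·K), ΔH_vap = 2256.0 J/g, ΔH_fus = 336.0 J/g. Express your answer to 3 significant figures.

q1 (cool steam 130.3→100 °C): 58.3 × 2.05 × 30.3 = 3621 J
q2 (condense at 100 °C): 58.3 × 2256.0 = 131525 J
q3 (cool water 100→0 °C): 58.3 × 4.2 × 100.0 = 24486 J
q4 (freeze at 0 °C): 58.3 × 336.0 = 19589 J
q5 (cool ice 0→-28.5 °C): 58.3 × 2.09 × 28.5 = 3473 J
Total: 3621 + 131525 + 24486 + 19589 + 3473 = 182694 J = 183 kJ

q = 183 kJ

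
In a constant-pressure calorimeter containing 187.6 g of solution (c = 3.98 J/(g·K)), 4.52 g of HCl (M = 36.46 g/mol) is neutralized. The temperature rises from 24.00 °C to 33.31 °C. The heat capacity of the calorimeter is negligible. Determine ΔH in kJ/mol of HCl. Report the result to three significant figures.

|ΔT| = |33.31 − 24.00| = 9.31 °C
|q_surr| = (187.6 × 3.98) × 9.31 = 746.648 × 9.31 = 6951 J
n(HCl) = 4.52 / 36.46 = 0.1240 mol
Temperature rose, so q_rxn = −|q_surr| = -6.951 kJ
ΔH = q_rxn / n = -56.06 kJ/mol

ΔH = -56.1 kJ/mol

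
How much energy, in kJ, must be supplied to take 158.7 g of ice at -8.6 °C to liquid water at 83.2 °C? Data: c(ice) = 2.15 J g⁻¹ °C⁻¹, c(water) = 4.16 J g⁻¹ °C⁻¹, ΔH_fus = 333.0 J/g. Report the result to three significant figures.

q = 111 kJ

q1 (heat ice -8.6→0.0 °C): 158.7 × 2.15 × 8.6 = 2934 J
q2 (melt at 0 °C): 158.7 × 333.0 = 52847 J
q3 (heat water 0.0→83.2 °C): 158.7 × 4.16 × 83.2 = 54928 J
Total: 2934 + 52847 + 54928 = 110709 J = 111 kJ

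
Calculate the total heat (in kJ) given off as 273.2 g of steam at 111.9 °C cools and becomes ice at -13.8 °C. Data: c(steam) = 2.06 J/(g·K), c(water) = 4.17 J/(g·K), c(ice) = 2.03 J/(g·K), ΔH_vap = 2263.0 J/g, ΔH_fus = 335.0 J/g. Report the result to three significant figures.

q1 (cool steam 111.9→100 °C): 273.2 × 2.06 × 11.9 = 6697 J
q2 (condense at 100 °C): 273.2 × 2263.0 = 618252 J
q3 (cool water 100→0 °C): 273.2 × 4.17 × 100.0 = 113924 J
q4 (freeze at 0 °C): 273.2 × 335.0 = 91522 J
q5 (cool ice 0→-13.8 °C): 273.2 × 2.03 × 13.8 = 7653 J
Total: 6697 + 618252 + 113924 + 91522 + 7653 = 838048 J = 838 kJ

q = 838 kJ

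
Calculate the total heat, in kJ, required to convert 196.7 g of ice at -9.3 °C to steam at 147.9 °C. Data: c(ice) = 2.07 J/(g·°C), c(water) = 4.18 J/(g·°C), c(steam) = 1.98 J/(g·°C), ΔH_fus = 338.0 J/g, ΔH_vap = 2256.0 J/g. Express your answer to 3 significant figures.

q = 615 kJ

q1 (heat ice -9.3→0.0 °C): 196.7 × 2.07 × 9.3 = 3787 J
q2 (melt at 0 °C): 196.7 × 338.0 = 66485 J
q3 (heat water 0.0→100.0 °C): 196.7 × 4.18 × 100.0 = 82221 J
q4 (vaporize at 100 °C): 196.7 × 2256.0 = 443755 J
q5 (heat steam 100.0→147.9 °C): 196.7 × 1.98 × 47.9 = 18655 J
Total: 3787 + 66485 + 82221 + 443755 + 18655 = 614903 J = 615 kJ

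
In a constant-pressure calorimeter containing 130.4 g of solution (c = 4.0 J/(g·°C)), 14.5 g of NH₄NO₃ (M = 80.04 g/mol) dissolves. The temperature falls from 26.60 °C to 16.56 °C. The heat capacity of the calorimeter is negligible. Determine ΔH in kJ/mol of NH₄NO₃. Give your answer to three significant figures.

ΔH = 28.9 kJ/mol

|ΔT| = |16.56 − 26.60| = 10.04 °C
|q_surr| = (130.4 × 4.0) × 10.04 = 521.6 × 10.04 = 5237 J
n(NH₄NO₃) = 14.5 / 80.04 = 0.1812 mol
Temperature fell, so q_rxn = +|q_surr| = 5.237 kJ
ΔH = q_rxn / n = 28.90 kJ/mol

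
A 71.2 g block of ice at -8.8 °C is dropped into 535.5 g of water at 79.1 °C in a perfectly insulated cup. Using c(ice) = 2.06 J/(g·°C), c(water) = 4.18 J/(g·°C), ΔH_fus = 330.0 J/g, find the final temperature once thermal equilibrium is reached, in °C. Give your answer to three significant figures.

T_f = 60.0 °C

Heat to bring ice to 0 °C and melt it: q₁ = 71.2×2.06×8.8 + 71.2×330.0 = 24787 J
Heat the water can supply cooling to 0 °C: 535.5×4.18×79.1 = 177057 J > q₁, so all ice melts.
Energy balance: 535.5×4.18×(79.1 − T) = 24787 + 71.2×4.18×(T − 0)
2238.39(79.1 − T) = 24787 + 297.616 T
177057 − 24787 = 2536.006 T
T = 152270 / 2536.006 = 60.04 °C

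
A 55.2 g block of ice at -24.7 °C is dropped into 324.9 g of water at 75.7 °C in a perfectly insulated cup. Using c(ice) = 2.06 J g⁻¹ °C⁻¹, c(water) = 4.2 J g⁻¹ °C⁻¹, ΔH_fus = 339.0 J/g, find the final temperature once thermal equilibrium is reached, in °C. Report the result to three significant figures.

T_f = 51.2 °C

Heat to bring ice to 0 °C and melt it: q₁ = 55.2×2.06×24.7 + 55.2×339.0 = 21521 J
Heat the water can supply cooling to 0 °C: 324.9×4.2×75.7 = 103299 J > q₁, so all ice melts.
Energy balance: 324.9×4.2×(75.7 − T) = 21521 + 55.2×4.2×(T − 0)
1364.58(75.7 − T) = 21521 + 231.84 T
103299 − 21521 = 1596.42 T
T = 81778 / 1596.42 = 51.23 °C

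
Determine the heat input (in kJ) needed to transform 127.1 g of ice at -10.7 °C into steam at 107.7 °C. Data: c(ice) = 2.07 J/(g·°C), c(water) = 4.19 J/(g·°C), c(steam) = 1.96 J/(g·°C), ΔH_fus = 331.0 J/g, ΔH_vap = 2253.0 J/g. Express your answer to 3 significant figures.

q = 386 kJ

q1 (heat ice -10.7→0.0 °C): 127.1 × 2.07 × 10.7 = 2815 J
q2 (melt at 0 °C): 127.1 × 331.0 = 42070 J
q3 (heat water 0.0→100.0 °C): 127.1 × 4.19 × 100.0 = 53255 J
q4 (vaporize at 100 °C): 127.1 × 2253.0 = 286356 J
q5 (heat steam 100.0→107.7 °C): 127.1 × 1.96 × 7.7 = 1918 J
Total: 2815 + 42070 + 53255 + 286356 + 1918 = 386414 J = 386 kJ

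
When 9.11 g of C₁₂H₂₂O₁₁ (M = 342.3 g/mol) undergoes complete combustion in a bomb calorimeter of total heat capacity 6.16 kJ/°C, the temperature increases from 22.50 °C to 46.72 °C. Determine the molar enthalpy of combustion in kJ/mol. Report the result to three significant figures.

ΔH = -5610 kJ/mol

ΔT = 46.72 − 22.50 = 24.22 °C
q_cal = C_cal × ΔT = 6.16 × 24.22 = 149.1952 kJ
n = 9.11 / 342.3 = 0.02661 mol
q_rxn = −q_cal = -149.1952 kJ
ΔH = -149.1952 / 0.02661 = -5607 kJ/mol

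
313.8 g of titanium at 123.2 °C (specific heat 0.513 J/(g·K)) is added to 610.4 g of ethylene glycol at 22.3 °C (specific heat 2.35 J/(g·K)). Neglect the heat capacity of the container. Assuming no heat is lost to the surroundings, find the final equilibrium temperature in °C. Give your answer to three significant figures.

Heat lost by titanium = heat gained by ethylene glycol.
(313.8)(0.513)(123.2 − T) = (610.4)(2.35)(T − 22.3)
160.9794 (123.2 − T) = 1434.44 (T − 22.3)
19833 − 160.9794 T = 1434.44 T − 31988
51821 = 1595.4194 T
T = 32.48 °C

T_f = 32.5 °C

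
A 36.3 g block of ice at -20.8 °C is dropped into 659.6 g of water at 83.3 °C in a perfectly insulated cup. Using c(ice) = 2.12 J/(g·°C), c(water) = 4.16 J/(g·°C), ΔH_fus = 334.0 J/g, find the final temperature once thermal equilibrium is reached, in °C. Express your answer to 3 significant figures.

Heat to bring ice to 0 °C and melt it: q₁ = 36.3×2.12×20.8 + 36.3×334.0 = 13725 J
Heat the water can supply cooling to 0 °C: 659.6×4.16×83.3 = 228570 J > q₁, so all ice melts.
Energy balance: 659.6×4.16×(83.3 − T) = 13725 + 36.3×4.16×(T − 0)
2743.936(83.3 − T) = 13725 + 151.008 T
228570 − 13725 = 2894.944 T
T = 214845 / 2894.944 = 74.21 °C

T_f = 74.2 °C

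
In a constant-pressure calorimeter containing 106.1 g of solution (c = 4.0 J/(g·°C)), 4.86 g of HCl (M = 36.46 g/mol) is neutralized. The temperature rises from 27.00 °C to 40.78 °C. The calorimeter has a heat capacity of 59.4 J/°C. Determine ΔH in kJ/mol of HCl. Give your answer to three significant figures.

|ΔT| = |40.78 − 27.00| = 13.78 °C
|q_surr| = (106.1 × 4.0 + 59.4) × 13.78 = 483.8 × 13.78 = 6667 J
n(HCl) = 4.86 / 36.46 = 0.1333 mol
Temperature rose, so q_rxn = −|q_surr| = -6.667 kJ
ΔH = q_rxn / n = -50.02 kJ/mol

ΔH = -50.0 kJ/mol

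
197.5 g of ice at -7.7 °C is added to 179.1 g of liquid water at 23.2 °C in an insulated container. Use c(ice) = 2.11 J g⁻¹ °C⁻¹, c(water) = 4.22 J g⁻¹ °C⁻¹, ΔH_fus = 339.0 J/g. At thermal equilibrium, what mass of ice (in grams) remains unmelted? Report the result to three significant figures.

m_ice remaining = 155 g

Heat to warm all ice to 0 °C: 197.5×2.11×7.7 = 3208.8 J
Heat released by water cooling to 0 °C: 179.1×4.22×23.2 = 17535 J
17535 J < 3208.8 + 197.5×339.0 = 70161.3 J, so not all ice melts; final T = 0 °C.
Heat left for melting: 17535 − 3208.8 = 14326.2 J
Mass melted = 14326.2 / 339.0 = 42.26 g
Ice remaining = 197.5 − 42.26 = 155.24 g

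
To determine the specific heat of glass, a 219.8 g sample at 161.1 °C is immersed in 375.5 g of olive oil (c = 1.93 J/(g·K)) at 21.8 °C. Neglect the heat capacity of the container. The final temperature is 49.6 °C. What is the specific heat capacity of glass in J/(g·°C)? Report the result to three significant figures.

c = 0.822 J/(g·°C)

q_gained = (375.5 × 1.93) × (49.6 − 21.8) = 20150 J
q_lost = 219.8 × c × (161.1 − 49.6) = 24507.7 c
Set equal: c = 20150 / 24507.7 = 0.822 J/(g·°C)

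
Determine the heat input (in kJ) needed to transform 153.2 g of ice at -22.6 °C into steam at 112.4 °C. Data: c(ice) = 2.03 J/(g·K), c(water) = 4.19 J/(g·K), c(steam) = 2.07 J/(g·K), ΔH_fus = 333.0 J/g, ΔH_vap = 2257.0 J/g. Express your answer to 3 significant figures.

q1 (heat ice -22.6→0.0 °C): 153.2 × 2.03 × 22.6 = 7029 J
q2 (melt at 0 °C): 153.2 × 333.0 = 51016 J
q3 (heat water 0.0→100.0 °C): 153.2 × 4.19 × 100.0 = 64191 J
q4 (vaporize at 100 °C): 153.2 × 2257.0 = 345772 J
q5 (heat steam 100.0→112.4 °C): 153.2 × 2.07 × 12.4 = 3932 J
Total: 7029 + 51016 + 64191 + 345772 + 3932 = 471940 J = 472 kJ

q = 472 kJ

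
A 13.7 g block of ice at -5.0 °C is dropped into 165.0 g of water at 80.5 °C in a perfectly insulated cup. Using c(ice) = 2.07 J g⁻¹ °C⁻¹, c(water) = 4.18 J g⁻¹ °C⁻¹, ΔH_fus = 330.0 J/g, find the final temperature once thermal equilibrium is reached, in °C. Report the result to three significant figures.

Heat to bring ice to 0 °C and melt it: q₁ = 13.7×2.07×5.0 + 13.7×330.0 = 4662.8 J
Heat the water can supply cooling to 0 °C: 165.0×4.18×80.5 = 55520.9 J > q₁, so all ice melts.
Energy balance: 165.0×4.18×(80.5 − T) = 4662.8 + 13.7×4.18×(T − 0)
689.7(80.5 − T) = 4662.8 + 57.266 T
55520.9 − 4662.8 = 746.966 T
T = 50858.1 / 746.966 = 68.09 °C

T_f = 68.1 °C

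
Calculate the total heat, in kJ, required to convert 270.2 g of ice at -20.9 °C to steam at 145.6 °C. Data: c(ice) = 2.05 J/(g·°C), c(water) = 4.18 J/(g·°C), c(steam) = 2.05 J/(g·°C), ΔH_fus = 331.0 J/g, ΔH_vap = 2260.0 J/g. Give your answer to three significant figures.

q = 850 kJ

q1 (heat ice -20.9→0.0 °C): 270.2 × 2.05 × 20.9 = 11577 J
q2 (melt at 0 °C): 270.2 × 331.0 = 89436 J
q3 (heat water 0.0→100.0 °C): 270.2 × 4.18 × 100.0 = 112944 J
q4 (vaporize at 100 °C): 270.2 × 2260.0 = 610652 J
q5 (heat steam 100.0→145.6 °C): 270.2 × 2.05 × 45.6 = 25258 J
Total: 11577 + 89436 + 112944 + 610652 + 25258 = 849867 J = 850 kJ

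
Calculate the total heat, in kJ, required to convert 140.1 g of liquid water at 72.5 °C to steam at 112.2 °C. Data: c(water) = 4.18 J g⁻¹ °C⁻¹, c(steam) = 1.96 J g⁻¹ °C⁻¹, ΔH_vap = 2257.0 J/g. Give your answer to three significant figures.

q1 (heat water 72.5→100.0 °C): 140.1 × 4.18 × 27.5 = 16104 J
q2 (vaporize at 100 °C): 140.1 × 2257.0 = 316206 J
q3 (heat steam 100.0→112.2 °C): 140.1 × 1.96 × 12.2 = 3350 J
Total: 16104 + 316206 + 3350 = 335660 J = 336 kJ

q = 336 kJ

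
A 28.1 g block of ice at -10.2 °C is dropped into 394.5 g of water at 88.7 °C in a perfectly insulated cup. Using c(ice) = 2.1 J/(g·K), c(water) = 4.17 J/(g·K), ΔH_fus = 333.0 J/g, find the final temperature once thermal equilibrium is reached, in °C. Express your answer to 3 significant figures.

T_f = 77.2 °C

Heat to bring ice to 0 °C and melt it: q₁ = 28.1×2.1×10.2 + 28.1×333.0 = 9959.2 J
Heat the water can supply cooling to 0 °C: 394.5×4.17×88.7 = 145917 J > q₁, so all ice melts.
Energy balance: 394.5×4.17×(88.7 − T) = 9959.2 + 28.1×4.17×(T − 0)
1645.065(88.7 − T) = 9959.2 + 117.177 T
145917 − 9959.2 = 1762.242 T
T = 135957.8 / 1762.242 = 77.15 °C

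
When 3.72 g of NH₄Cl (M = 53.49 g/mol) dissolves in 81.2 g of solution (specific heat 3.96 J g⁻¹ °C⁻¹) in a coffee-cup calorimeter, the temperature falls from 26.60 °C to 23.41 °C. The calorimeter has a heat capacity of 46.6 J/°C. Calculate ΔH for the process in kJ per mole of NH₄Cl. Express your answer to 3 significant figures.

|ΔT| = |23.41 − 26.60| = 3.19 °C
|q_surr| = (81.2 × 3.96 + 46.6) × 3.19 = 368.152 × 3.19 = 1174 J
n(NH₄Cl) = 3.72 / 53.49 = 0.06955 mol
Temperature fell, so q_rxn = +|q_surr| = 1.174 kJ
ΔH = q_rxn / n = 16.88 kJ/mol

ΔH = 16.9 kJ/mol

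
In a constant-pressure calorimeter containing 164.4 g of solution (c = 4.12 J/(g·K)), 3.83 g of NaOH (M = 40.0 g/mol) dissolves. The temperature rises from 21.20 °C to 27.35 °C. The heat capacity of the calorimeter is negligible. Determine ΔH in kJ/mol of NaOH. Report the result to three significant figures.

|ΔT| = |27.35 − 21.20| = 6.15 °C
|q_surr| = (164.4 × 4.12) × 6.15 = 677.328 × 6.15 = 4166 J
n(NaOH) = 3.83 / 40.0 = 0.09575 mol
Temperature rose, so q_rxn = −|q_surr| = -4.166 kJ
ΔH = q_rxn / n = -43.51 kJ/mol

ΔH = -43.5 kJ/mol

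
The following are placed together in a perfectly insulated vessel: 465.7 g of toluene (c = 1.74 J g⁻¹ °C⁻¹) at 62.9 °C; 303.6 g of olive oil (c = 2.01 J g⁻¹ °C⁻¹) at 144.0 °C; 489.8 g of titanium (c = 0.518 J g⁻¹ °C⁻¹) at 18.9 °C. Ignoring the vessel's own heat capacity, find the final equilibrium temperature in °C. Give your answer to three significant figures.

Σ mᵢcᵢ(T − Tᵢ) = 0  ⇒  T = Σ mᵢcᵢTᵢ / Σ mᵢcᵢ
Σ mᵢcᵢ = 465.7×1.74 + 303.6×2.01 + 489.8×0.518 = 1674.2704
Σ mᵢcᵢTᵢ = 810.318×62.9 + 610.236×144.0 + 253.7164×18.9 = 143640
T = 143640 / 1674.2704 = 85.79 °C

T_f = 85.8 °C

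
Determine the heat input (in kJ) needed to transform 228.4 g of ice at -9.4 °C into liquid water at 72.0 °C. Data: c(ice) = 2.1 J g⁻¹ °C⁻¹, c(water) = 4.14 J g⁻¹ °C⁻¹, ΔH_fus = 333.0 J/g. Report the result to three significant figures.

q = 149 kJ

q1 (heat ice -9.4→0.0 °C): 228.4 × 2.1 × 9.4 = 4509 J
q2 (melt at 0 °C): 228.4 × 333.0 = 76057 J
q3 (heat water 0.0→72.0 °C): 228.4 × 4.14 × 72.0 = 68081 J
Total: 4509 + 76057 + 68081 = 148647 J = 149 kJ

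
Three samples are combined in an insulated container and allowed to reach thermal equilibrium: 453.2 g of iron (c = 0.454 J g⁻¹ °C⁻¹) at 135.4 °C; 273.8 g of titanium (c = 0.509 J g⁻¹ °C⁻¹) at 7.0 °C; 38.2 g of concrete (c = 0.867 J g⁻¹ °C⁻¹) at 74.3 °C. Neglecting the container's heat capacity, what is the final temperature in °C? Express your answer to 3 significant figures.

T_f = 82.7 °C

Σ mᵢcᵢ(T − Tᵢ) = 0  ⇒  T = Σ mᵢcᵢTᵢ / Σ mᵢcᵢ
Σ mᵢcᵢ = 453.2×0.454 + 273.8×0.509 + 38.2×0.867 = 378.2364
Σ mᵢcᵢTᵢ = 205.7528×135.4 + 139.3642×7.0 + 33.1194×74.3 = 31295
T = 31295 / 378.2364 = 82.74 °C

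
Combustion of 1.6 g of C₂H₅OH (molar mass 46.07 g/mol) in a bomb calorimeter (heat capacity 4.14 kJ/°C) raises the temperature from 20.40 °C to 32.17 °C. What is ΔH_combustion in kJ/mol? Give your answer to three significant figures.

ΔH = -1400 kJ/mol

ΔT = 32.17 − 20.40 = 11.77 °C
q_cal = C_cal × ΔT = 4.14 × 11.77 = 48.7278 kJ
n = 1.6 / 46.07 = 0.03473 mol
q_rxn = −q_cal = -48.7278 kJ
ΔH = -48.7278 / 0.03473 = -1403 kJ/mol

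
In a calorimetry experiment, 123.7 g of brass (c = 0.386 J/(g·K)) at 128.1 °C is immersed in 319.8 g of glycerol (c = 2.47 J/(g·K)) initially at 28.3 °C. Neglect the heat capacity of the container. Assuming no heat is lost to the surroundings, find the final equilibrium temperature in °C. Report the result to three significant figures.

Heat lost by brass = heat gained by glycerol.
(123.7)(0.386)(128.1 − T) = (319.8)(2.47)(T − 28.3)
47.7482 (128.1 − T) = 789.906 (T − 28.3)
6116.5 − 47.7482 T = 789.906 T − 22354
28470.5 = 837.6542 T
T = 33.99 °C

T_f = 34.0 °C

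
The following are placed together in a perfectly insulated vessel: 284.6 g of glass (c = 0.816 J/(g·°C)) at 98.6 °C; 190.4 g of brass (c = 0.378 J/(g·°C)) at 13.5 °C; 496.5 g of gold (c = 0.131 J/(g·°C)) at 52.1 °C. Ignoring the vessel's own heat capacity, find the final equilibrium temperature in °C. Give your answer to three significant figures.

Σ mᵢcᵢ(T − Tᵢ) = 0  ⇒  T = Σ mᵢcᵢTᵢ / Σ mᵢcᵢ
Σ mᵢcᵢ = 284.6×0.816 + 190.4×0.378 + 496.5×0.131 = 369.2463
Σ mᵢcᵢTᵢ = 232.2336×98.6 + 71.9712×13.5 + 65.0415×52.1 = 27259
T = 27259 / 369.2463 = 73.82 °C

T_f = 73.8 °C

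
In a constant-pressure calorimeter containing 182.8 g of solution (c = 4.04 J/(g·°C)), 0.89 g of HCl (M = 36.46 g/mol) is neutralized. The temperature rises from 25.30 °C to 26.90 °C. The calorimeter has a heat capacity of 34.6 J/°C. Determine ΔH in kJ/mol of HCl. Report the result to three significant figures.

|ΔT| = |26.90 − 25.30| = 1.60 °C
|q_surr| = (182.8 × 4.04 + 34.6) × 1.60 = 773.112 × 1.60 = 1237 J
n(HCl) = 0.89 / 36.46 = 0.02441 mol
Temperature rose, so q_rxn = −|q_surr| = -1.237 kJ
ΔH = q_rxn / n = -50.68 kJ/mol

ΔH = -50.7 kJ/mol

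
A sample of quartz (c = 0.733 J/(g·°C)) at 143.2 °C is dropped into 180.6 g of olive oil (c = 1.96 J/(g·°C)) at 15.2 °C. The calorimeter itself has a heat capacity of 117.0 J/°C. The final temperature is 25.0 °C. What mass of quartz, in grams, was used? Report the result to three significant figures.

m = 53.3 g

q_gained = (180.6 × 1.96 + 117.0) × (25.0 − 15.2) = 4616 J
q_lost = m × 0.733 × (143.2 − 25.0) = 86.6406 m
m = 4616 / 86.6406 = 53.3 g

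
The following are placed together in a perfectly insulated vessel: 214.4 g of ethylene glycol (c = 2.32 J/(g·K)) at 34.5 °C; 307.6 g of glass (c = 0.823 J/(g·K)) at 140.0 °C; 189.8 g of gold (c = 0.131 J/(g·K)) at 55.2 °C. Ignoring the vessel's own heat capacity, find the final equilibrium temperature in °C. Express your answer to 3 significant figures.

T_f = 69.6 °C

Σ mᵢcᵢ(T − Tᵢ) = 0  ⇒  T = Σ mᵢcᵢTᵢ / Σ mᵢcᵢ
Σ mᵢcᵢ = 214.4×2.32 + 307.6×0.823 + 189.8×0.131 = 775.4266
Σ mᵢcᵢTᵢ = 497.408×34.5 + 253.1548×140.0 + 24.8638×55.2 = 53975
T = 53975 / 775.4266 = 69.61 °C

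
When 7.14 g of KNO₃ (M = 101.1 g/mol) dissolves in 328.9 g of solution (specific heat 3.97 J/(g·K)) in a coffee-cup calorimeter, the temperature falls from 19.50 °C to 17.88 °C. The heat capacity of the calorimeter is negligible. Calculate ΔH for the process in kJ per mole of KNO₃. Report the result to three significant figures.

|ΔT| = |17.88 − 19.50| = 1.62 °C
|q_surr| = (328.9 × 3.97) × 1.62 = 1305.733 × 1.62 = 2115.3 J
n(KNO₃) = 7.14 / 101.1 = 0.070623 mol
Temperature fell, so q_rxn = +|q_surr| = 2.1153 kJ
ΔH = q_rxn / n = 29.95 kJ/mol

ΔH = 30.0 kJ/mol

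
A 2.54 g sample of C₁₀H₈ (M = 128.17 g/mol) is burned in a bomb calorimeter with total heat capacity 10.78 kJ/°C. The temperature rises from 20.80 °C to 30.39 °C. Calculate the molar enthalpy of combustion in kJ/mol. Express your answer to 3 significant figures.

ΔT = 30.39 − 20.80 = 9.59 °C
q_cal = C_cal × ΔT = 10.78 × 9.59 = 103.3802 kJ
n = 2.54 / 128.17 = 0.01982 mol
q_rxn = −q_cal = -103.3802 kJ
ΔH = -103.3802 / 0.01982 = -5216 kJ/mol

ΔH = -5220 kJ/mol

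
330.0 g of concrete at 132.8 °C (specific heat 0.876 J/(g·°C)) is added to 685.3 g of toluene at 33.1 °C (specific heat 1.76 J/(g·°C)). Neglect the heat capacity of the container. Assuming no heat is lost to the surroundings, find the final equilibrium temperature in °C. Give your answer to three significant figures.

Heat lost by concrete = heat gained by toluene.
(330.0)(0.876)(132.8 − T) = (685.3)(1.76)(T − 33.1)
289.08 (132.8 − T) = 1206.128 (T − 33.1)
38390 − 289.08 T = 1206.128 T − 39923
78313 = 1495.208 T
T = 52.38 °C

T_f = 52.4 °C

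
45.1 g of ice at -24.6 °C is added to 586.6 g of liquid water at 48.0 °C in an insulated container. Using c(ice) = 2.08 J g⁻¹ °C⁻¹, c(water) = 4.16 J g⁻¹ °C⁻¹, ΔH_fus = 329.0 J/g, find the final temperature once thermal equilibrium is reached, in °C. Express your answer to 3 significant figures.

T_f = 38.0 °C

Heat to bring ice to 0 °C and melt it: q₁ = 45.1×2.08×24.6 + 45.1×329.0 = 17146 J
Heat the water can supply cooling to 0 °C: 586.6×4.16×48.0 = 117132 J > q₁, so all ice melts.
Energy balance: 586.6×4.16×(48.0 − T) = 17146 + 45.1×4.16×(T − 0)
2440.256(48.0 − T) = 17146 + 187.616 T
117132 − 17146 = 2627.872 T
T = 99986 / 2627.872 = 38.048 °C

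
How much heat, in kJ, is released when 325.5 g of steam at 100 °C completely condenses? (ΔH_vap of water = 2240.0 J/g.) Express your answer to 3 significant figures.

q = 729 kJ

q = m × ΔH_vap = 325.5 × 2240.0 = 729100 J = 729 kJ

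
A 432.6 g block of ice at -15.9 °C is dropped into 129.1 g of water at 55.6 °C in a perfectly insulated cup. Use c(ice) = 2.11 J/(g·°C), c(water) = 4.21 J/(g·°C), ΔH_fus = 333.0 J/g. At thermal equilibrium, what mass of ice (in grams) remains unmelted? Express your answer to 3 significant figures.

Heat to warm all ice to 0 °C: 432.6×2.11×15.9 = 14513 J
Heat released by water cooling to 0 °C: 129.1×4.21×55.6 = 30219 J
30219 J < 14513 + 432.6×333.0 = 158568.8 J, so not all ice melts; final T = 0 °C.
Heat left for melting: 30219 − 14513 = 15706 J
Mass melted = 15706 / 333.0 = 47.17 g
Ice remaining = 432.6 − 47.17 = 385.43 g

m_ice remaining = 385 g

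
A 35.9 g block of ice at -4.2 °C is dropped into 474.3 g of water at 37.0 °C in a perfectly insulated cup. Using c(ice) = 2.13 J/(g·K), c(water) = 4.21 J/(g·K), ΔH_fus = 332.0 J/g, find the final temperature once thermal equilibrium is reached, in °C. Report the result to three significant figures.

T_f = 28.7 °C

Heat to bring ice to 0 °C and melt it: q₁ = 35.9×2.13×4.2 + 35.9×332.0 = 12240 J
Heat the water can supply cooling to 0 °C: 474.3×4.21×37.0 = 73881.7 J > q₁, so all ice melts.
Energy balance: 474.3×4.21×(37.0 − T) = 12240 + 35.9×4.21×(T − 0)
1996.803(37.0 − T) = 12240 + 151.139 T
73881.7 − 12240 = 2147.942 T
T = 61641.7 / 2147.942 = 28.70 °C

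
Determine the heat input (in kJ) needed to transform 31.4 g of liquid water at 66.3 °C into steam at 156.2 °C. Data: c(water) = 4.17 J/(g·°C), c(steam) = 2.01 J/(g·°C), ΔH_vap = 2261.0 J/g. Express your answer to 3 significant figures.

q1 (heat water 66.3→100.0 °C): 31.4 × 4.17 × 33.7 = 4413 J
q2 (vaporize at 100 °C): 31.4 × 2261.0 = 70995 J
q3 (heat steam 100.0→156.2 °C): 31.4 × 2.01 × 56.2 = 3547 J
Total: 4413 + 70995 + 3547 = 78955 J = 79.0 kJ

q = 79.0 kJ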